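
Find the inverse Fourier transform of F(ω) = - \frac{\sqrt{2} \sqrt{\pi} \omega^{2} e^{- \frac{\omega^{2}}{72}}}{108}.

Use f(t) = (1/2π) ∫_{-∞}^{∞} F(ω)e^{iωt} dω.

f(t) = \left(72 t^{2} - 2\right) e^{- 18 t^{2}}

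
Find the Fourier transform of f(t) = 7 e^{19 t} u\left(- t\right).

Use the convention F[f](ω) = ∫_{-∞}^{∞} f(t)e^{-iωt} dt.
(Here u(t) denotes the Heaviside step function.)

F(ω) = - \frac{7}{i \omega - 19}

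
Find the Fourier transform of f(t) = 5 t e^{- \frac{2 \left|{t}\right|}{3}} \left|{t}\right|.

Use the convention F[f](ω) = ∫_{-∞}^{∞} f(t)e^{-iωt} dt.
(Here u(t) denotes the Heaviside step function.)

F(ω) = \frac{4860 i \omega \left(3 \omega^{2} - 4\right)}{\left(9 \omega^{2} + 4\right)^{3}}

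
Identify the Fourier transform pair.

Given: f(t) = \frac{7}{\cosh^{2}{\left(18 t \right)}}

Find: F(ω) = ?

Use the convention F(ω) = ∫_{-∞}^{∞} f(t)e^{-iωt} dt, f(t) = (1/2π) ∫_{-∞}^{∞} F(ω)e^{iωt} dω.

F(ω) = \frac{7 \pi \omega}{324 \sinh{\left(\frac{\pi \omega}{36} \right)}}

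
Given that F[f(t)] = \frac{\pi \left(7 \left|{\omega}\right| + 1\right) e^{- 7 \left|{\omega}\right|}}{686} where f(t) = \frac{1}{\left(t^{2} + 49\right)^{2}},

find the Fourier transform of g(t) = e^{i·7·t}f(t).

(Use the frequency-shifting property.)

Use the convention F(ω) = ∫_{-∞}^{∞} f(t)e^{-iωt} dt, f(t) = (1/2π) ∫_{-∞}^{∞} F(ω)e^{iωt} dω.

F[g](ω) = \frac{\pi \left(7 \left|{\omega - 7}\right| + 1\right) e^{- 7 \left|{\omega - 7}\right|}}{686}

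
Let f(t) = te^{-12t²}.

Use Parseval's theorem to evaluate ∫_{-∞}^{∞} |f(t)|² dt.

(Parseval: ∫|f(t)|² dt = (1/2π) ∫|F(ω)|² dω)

∫|f(t)|² dt = \frac{\sqrt{6} \sqrt{\pi}}{576}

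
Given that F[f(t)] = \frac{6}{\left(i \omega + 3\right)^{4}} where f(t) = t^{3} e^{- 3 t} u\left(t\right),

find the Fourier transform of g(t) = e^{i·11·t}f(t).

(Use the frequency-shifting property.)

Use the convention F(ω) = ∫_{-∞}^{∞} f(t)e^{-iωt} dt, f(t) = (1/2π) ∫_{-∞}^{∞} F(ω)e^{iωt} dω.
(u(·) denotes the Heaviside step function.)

F[g](ω) = \frac{6}{\left(i \left(\omega - 11\right) + 3\right)^{4}}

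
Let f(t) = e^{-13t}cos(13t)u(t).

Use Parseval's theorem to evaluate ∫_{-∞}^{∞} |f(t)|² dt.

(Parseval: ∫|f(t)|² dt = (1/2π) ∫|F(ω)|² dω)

∫|f(t)|² dt = \frac{3}{104}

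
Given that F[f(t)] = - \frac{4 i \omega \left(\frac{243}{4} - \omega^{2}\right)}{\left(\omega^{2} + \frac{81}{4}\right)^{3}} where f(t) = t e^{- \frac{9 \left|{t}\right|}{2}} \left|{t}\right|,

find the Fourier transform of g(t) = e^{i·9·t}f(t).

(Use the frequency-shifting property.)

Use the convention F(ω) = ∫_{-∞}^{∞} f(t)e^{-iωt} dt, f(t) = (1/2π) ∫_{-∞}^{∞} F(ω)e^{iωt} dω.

F[g](ω) = \frac{64 i \left(\omega - 9\right) \left(4 \left(\omega - 9\right)^{2} - 243\right)}{\left(4 \left(\omega - 9\right)^{2} + 81\right)^{3}}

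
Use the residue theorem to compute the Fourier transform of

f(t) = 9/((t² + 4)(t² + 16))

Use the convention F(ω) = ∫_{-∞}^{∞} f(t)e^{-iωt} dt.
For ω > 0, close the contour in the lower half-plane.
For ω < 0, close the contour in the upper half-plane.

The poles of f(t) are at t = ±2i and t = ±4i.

Let g(z) = f(z)e^{-iωz}; for large |z| the factor e^{-iωz} decays in the lower half-plane when ω > 0 and in the upper half-plane when ω < 0.

Case ω > 0 (lower half-plane, clockwise contour ⇒ F(ω) = -2πi·ΣRes):
  Res_{z = - 2 i} g(z) = \frac{3 i e^{- 2 \omega}}{16}
  Res_{z = - 4 i} g(z) = - \frac{3 i e^{- 4 \omega}}{32}
  F(ω) = -2πi·ΣRes = \frac{3 \pi \left(2 e^{2 \omega} - 1\right) e^{- 4 \omega}}{16}

Case ω < 0 (upper half-plane, counterclockwise contour ⇒ F(ω) = +2πi·ΣRes):
  Res_{z = 2 i} g(z) = - \frac{3 i e^{2 \omega}}{16}
  Res_{z = 4 i} g(z) = \frac{3 i e^{4 \omega}}{32}
  F(ω) = 2πi·ΣRes = \frac{3 \pi \left(2 - e^{2 \omega}\right) e^{2 \omega}}{16}

Both cases combine into a single formula in |ω|:

F(ω) = \frac{3 \pi \left(2 e^{2 \left|{\omega}\right|} - 1\right) e^{- 4 \left|{\omega}\right|}}{16}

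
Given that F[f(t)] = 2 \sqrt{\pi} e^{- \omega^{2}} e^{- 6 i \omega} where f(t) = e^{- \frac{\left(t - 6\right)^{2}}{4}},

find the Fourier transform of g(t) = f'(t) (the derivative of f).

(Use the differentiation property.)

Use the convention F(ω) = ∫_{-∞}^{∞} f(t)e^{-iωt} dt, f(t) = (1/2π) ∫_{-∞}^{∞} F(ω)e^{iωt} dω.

F[g](ω) = 2 i \sqrt{\pi} \omega e^{- \omega \left(\omega + 6 i\right)}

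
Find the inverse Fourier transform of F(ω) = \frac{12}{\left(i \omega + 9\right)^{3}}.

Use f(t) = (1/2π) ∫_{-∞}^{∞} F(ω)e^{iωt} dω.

f(t) = 6 t^{2} e^{- 9 t} u\left(t\right)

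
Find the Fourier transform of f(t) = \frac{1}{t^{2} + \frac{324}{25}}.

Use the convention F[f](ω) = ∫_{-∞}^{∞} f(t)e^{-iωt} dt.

F(ω) = \frac{5 \pi e^{- \frac{18 \left|{\omega}\right|}{5}}}{18}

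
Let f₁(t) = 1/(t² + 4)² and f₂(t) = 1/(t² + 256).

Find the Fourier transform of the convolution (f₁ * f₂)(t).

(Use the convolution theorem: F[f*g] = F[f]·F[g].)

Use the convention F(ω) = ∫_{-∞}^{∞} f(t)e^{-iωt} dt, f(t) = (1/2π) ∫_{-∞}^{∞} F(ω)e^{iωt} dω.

F[f₁*f₂](ω) = \frac{\pi^{2} \left(2 \left|{\omega}\right| + 1\right) e^{- 18 \left|{\omega}\right|}}{256}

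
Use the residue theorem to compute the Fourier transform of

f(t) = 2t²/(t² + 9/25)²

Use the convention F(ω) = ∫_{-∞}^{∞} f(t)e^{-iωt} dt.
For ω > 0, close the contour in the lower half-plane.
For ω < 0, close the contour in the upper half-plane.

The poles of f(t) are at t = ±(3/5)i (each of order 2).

Let g(z) = f(z)e^{-iωz}; for large |z| the factor e^{-iωz} decays in the lower half-plane when ω > 0 and in the upper half-plane when ω < 0.

Case ω > 0 (lower half-plane, clockwise contour ⇒ F(ω) = -2πi·ΣRes):
  Res_{z = - \frac{3 i}{5}} g(z) = \frac{i \left(5 - 3 \omega\right) e^{- \frac{3 \omega}{5}}}{6} (pole of order 2)
  F(ω) = -2πi·ΣRes = \frac{\pi \left(5 - 3 \omega\right) e^{- \frac{3 \omega}{5}}}{3}

Case ω < 0 (upper half-plane, counterclockwise contour ⇒ F(ω) = +2πi·ΣRes):
  Res_{z = \frac{3 i}{5}} g(z) = \frac{i \left(- 3 \omega - 5\right) e^{\frac{3 \omega}{5}}}{6} (pole of order 2)
  F(ω) = 2πi·ΣRes = \frac{\pi \left(3 \omega + 5\right) e^{\frac{3 \omega}{5}}}{3}

Both cases combine into a single formula in |ω|:

F(ω) = \frac{\pi \left(5 - 3 \left|{\omega}\right|\right) e^{- \frac{3 \left|{\omega}\right|}{5}}}{3}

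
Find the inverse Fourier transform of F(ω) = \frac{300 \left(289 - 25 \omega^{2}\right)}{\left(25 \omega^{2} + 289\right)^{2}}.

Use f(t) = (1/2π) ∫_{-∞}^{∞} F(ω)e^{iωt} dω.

f(t) = 6 e^{- \frac{17 \left|{t}\right|}{5}} \left|{t}\right|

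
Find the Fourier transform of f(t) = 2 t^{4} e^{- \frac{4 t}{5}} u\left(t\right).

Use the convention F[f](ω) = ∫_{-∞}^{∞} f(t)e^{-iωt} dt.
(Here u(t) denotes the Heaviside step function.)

F(ω) = \frac{150000}{\left(5 i \omega + 4\right)^{5}}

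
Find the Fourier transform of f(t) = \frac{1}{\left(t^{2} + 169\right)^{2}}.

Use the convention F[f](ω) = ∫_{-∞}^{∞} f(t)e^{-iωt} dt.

F(ω) = \frac{\pi \left(13 \left|{\omega}\right| + 1\right) e^{- 13 \left|{\omega}\right|}}{4394}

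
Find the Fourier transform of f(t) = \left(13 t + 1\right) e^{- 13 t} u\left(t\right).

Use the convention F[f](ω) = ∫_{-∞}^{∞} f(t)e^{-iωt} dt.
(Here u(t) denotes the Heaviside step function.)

F(ω) = \frac{- i \omega - 26}{\omega^{2} - 26 i \omega - 169}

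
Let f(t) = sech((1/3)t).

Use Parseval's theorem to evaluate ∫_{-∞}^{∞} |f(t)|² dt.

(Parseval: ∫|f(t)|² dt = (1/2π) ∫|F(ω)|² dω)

∫|f(t)|² dt = 6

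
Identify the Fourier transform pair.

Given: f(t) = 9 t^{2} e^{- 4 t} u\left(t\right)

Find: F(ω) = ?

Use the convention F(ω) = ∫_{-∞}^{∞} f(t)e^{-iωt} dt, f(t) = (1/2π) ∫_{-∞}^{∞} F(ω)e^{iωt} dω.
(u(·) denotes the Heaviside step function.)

F(ω) = \frac{18}{\left(i \omega + 4\right)^{3}}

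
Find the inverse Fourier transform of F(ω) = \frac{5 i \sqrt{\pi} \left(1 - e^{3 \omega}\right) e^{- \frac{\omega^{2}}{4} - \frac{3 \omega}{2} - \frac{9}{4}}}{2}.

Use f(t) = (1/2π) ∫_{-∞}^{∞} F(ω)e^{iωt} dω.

f(t) = 5 e^{- t^{2}} \sin{\left(3 t \right)}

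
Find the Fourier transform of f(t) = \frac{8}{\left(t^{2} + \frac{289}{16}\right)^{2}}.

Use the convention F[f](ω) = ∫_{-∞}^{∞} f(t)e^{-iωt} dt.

F(ω) = \frac{64 \pi \left(17 \left|{\omega}\right| + 4\right) e^{- \frac{17 \left|{\omega}\right|}{4}}}{4913}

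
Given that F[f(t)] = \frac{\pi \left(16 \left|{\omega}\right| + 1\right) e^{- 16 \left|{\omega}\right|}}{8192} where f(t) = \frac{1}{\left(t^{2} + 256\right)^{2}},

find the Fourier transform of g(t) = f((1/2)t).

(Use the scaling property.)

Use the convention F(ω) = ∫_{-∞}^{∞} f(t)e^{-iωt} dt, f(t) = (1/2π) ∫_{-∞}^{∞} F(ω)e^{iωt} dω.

F[g](ω) = \frac{\pi \left(32 \left|{\omega}\right| + 1\right) e^{- 32 \left|{\omega}\right|}}{4096}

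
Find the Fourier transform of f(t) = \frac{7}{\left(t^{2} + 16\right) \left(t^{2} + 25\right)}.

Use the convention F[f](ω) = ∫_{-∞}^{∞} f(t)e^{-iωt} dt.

F(ω) = \frac{7 \pi \left(5 e^{\left|{\omega}\right|} - 4\right) e^{- 5 \left|{\omega}\right|}}{180}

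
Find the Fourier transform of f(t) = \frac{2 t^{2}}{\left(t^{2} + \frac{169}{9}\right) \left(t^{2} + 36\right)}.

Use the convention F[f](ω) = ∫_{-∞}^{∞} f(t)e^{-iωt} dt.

F(ω) = \frac{108 \pi e^{- 6 \left|{\omega}\right|}}{155} - \frac{78 \pi e^{- \frac{13 \left|{\omega}\right|}{3}}}{155}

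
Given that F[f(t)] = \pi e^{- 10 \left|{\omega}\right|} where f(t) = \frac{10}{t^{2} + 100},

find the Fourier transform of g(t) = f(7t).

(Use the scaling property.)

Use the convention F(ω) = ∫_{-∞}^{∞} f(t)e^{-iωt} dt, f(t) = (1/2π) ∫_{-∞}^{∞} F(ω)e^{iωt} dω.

F[g](ω) = \frac{\pi e^{- \frac{10 \left|{\omega}\right|}{7}}}{7}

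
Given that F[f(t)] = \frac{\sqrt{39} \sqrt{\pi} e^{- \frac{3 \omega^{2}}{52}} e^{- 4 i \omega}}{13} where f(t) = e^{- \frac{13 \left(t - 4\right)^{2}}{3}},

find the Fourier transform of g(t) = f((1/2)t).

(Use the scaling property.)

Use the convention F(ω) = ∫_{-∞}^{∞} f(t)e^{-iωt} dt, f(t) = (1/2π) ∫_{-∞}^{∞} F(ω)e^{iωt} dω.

F[g](ω) = \frac{2 \sqrt{39} \sqrt{\pi} e^{- \frac{\omega \left(3 \omega + 104 i\right)}{13}}}{13}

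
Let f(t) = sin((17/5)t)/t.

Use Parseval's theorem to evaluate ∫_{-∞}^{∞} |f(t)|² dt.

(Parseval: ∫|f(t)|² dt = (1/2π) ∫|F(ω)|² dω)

∫|f(t)|² dt = \frac{17 \pi}{5}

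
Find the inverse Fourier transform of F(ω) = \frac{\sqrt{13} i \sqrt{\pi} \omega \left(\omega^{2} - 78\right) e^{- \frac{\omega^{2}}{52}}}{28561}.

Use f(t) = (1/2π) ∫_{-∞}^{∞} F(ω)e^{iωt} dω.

f(t) = 8 t^{3} e^{- 13 t^{2}}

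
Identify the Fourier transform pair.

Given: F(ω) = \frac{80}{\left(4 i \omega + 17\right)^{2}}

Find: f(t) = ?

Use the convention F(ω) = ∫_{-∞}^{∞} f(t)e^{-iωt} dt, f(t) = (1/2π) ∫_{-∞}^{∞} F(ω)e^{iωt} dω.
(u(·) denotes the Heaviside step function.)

f(t) = 5 t e^{- \frac{17 t}{4}} u\left(t\right)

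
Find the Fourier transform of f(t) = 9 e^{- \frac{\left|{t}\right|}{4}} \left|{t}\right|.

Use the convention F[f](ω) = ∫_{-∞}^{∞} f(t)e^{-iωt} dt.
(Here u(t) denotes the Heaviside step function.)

F(ω) = \frac{288 \left(1 - 16 \omega^{2}\right)}{\left(16 \omega^{2} + 1\right)^{2}}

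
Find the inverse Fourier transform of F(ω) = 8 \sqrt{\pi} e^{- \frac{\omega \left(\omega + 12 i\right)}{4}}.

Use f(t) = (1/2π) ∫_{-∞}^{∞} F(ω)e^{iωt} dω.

f(t) = 8 e^{- \left(t - 3\right)^{2}}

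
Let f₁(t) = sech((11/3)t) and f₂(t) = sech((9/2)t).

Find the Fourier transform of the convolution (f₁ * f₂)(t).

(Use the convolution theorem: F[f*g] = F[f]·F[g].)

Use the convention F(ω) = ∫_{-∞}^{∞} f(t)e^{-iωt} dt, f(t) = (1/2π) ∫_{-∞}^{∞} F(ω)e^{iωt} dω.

F[f₁*f₂](ω) = \frac{2 \pi^{2}}{33 \cosh{\left(\frac{\pi \omega}{9} \right)} \cosh{\left(\frac{3 \pi \omega}{22} \right)}}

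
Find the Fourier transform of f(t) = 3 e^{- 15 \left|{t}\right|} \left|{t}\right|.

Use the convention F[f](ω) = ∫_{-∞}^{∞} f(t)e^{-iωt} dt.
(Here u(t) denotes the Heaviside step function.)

F(ω) = \frac{6 \left(225 - \omega^{2}\right)}{\left(\omega^{2} + 225\right)^{2}}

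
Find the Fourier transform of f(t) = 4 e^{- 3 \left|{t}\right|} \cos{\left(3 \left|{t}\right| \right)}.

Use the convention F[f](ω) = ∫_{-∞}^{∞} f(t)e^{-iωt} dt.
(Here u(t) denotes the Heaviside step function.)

F(ω) = \frac{24 \left(\omega^{2} + 18\right)}{\omega^{4} + 324}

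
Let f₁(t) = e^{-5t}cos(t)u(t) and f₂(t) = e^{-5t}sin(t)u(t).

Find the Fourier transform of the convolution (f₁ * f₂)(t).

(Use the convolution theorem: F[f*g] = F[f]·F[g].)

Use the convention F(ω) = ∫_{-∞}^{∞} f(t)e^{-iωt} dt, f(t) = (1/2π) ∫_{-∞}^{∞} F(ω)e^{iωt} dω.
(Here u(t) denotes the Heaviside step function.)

F[f₁*f₂](ω) = \frac{i \omega + 5}{\left(\left(i \omega + 5\right)^{2} + 1\right)^{2}}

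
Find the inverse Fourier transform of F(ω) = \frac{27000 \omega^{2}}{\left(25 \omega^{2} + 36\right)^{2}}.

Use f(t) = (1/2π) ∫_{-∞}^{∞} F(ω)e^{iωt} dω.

f(t) = 9 \left(1 - \frac{6 \left|{t}\right|}{5}\right) e^{- \frac{6 \left|{t}\right|}{5}}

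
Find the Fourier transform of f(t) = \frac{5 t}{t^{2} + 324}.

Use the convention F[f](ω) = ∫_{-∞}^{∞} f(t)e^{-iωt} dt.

F(ω) = - 5 i \pi e^{- 18 \left|{\omega}\right|} \operatorname{sign}{\left(\omega \right)}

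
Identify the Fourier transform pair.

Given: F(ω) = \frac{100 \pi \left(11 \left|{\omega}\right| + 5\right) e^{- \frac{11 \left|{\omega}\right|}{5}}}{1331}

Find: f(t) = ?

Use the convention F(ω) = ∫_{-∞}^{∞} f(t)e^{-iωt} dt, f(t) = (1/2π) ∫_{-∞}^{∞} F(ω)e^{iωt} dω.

f(t) = \frac{8}{\left(t^{2} + \frac{121}{25}\right)^{2}}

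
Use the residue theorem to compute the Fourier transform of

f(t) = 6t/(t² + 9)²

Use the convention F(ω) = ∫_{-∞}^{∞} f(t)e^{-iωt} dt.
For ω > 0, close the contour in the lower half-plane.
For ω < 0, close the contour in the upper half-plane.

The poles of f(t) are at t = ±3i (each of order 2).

Let g(z) = f(z)e^{-iωz}; for large |z| the factor e^{-iωz} decays in the lower half-plane when ω > 0 and in the upper half-plane when ω < 0.

Case ω > 0 (lower half-plane, clockwise contour ⇒ F(ω) = -2πi·ΣRes):
  Res_{z = - 3 i} g(z) = \frac{\omega e^{- 3 \omega}}{2} (pole of order 2)
  F(ω) = -2πi·ΣRes = - i \pi \omega e^{- 3 \omega}

Case ω < 0 (upper half-plane, counterclockwise contour ⇒ F(ω) = +2πi·ΣRes):
  Res_{z = 3 i} g(z) = - \frac{\omega e^{3 \omega}}{2} (pole of order 2)
  F(ω) = 2πi·ΣRes = - i \pi \omega e^{3 \omega}

Both cases combine into a single formula in |ω|:

F(ω) = - i \pi \omega e^{- 3 \left|{\omega}\right|}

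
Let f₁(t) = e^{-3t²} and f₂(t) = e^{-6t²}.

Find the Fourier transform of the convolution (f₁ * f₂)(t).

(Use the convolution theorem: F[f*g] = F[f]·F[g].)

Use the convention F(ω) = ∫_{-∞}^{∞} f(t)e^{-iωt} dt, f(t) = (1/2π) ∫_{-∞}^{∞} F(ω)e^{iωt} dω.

F[f₁*f₂](ω) = \frac{\sqrt{2} \pi e^{- \frac{\omega^{2}}{8}}}{6}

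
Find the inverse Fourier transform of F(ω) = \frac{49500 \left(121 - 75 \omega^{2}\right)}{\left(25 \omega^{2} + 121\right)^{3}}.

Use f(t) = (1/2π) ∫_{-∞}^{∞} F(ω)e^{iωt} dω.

f(t) = 9 t^{2} e^{- \frac{11 \left|{t}\right|}{5}}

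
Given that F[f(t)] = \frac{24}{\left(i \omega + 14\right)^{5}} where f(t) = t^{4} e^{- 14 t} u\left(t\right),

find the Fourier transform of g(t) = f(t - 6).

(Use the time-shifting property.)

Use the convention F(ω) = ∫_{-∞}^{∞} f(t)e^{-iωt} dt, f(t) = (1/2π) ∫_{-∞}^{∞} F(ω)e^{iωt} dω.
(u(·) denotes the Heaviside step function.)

F[g](ω) = \frac{24 e^{- 6 i \omega}}{\left(i \omega + 14\right)^{5}}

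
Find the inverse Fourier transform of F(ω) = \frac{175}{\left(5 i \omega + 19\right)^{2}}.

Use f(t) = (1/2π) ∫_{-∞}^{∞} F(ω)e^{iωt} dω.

f(t) = 7 t e^{- \frac{19 t}{5}} u\left(t\right)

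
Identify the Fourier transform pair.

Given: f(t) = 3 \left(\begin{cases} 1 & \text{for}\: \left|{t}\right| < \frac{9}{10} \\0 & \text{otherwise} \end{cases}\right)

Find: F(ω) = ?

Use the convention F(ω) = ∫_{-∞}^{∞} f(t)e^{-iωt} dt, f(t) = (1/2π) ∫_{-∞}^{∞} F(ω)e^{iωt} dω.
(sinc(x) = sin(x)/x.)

F(ω) = \frac{27 \operatorname{sinc}{\left(\frac{9 \omega}{10} \right)}}{5}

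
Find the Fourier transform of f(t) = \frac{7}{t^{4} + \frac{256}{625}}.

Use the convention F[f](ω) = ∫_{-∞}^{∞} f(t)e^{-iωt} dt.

F(ω) = \frac{875 \pi e^{- \frac{2 \sqrt{2} \left|{\omega}\right|}{5}} \sin{\left(\frac{2 \sqrt{2} \left|{\omega}\right|}{5} + \frac{\pi}{4} \right)}}{64}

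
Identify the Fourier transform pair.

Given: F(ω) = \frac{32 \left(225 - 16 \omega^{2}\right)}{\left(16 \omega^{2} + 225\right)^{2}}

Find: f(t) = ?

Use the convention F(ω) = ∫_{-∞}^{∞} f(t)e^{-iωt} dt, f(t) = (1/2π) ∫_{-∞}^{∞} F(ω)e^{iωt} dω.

f(t) = e^{- \frac{15 \left|{t}\right|}{4}} \left|{t}\right|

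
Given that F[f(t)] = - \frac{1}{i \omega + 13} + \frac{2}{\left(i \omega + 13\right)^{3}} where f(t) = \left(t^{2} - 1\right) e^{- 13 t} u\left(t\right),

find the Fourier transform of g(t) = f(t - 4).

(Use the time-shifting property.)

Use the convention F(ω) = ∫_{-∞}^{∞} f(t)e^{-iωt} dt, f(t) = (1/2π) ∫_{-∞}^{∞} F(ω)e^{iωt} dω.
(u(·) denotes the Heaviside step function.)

F[g](ω) = \frac{\left(2 i \omega - \left(i \omega + 13\right)^{3} + 26\right) e^{- 4 i \omega}}{\left(i \omega + 13\right)^{4}}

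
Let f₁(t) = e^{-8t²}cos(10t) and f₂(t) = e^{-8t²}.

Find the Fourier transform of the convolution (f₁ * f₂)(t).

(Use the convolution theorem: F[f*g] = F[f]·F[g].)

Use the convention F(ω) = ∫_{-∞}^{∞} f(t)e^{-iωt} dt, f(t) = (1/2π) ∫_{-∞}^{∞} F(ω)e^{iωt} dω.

F[f₁*f₂](ω) = \frac{\pi \left(e^{\frac{5 \omega}{4}} + 1\right) e^{- \frac{\omega^{2}}{16} - \frac{5 \omega}{8} - \frac{25}{8}}}{16}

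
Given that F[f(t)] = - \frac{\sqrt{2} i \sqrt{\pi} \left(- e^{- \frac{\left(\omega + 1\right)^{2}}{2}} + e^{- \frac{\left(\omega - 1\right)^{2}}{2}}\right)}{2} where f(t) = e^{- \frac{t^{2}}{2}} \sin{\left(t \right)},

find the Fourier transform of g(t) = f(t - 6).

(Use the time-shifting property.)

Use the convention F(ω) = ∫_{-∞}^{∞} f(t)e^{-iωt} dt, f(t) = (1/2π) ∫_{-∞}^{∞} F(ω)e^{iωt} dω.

F[g](ω) = \frac{\sqrt{2} i \sqrt{\pi} \left(1 - e^{2 \omega}\right) e^{- \frac{\omega^{2}}{2} - \omega - 6 i \omega - \frac{1}{2}}}{2}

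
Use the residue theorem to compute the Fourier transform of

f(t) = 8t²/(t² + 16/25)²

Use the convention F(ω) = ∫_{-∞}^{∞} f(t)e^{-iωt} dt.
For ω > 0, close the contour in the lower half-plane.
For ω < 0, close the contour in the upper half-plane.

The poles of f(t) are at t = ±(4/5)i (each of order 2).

Let g(z) = f(z)e^{-iωz}; for large |z| the factor e^{-iωz} decays in the lower half-plane when ω > 0 and in the upper half-plane when ω < 0.

Case ω > 0 (lower half-plane, clockwise contour ⇒ F(ω) = -2πi·ΣRes):
  Res_{z = - \frac{4 i}{5}} g(z) = \frac{i \left(5 - 4 \omega\right) e^{- \frac{4 \omega}{5}}}{2} (pole of order 2)
  F(ω) = -2πi·ΣRes = \pi \left(5 - 4 \omega\right) e^{- \frac{4 \omega}{5}}

Case ω < 0 (upper half-plane, counterclockwise contour ⇒ F(ω) = +2πi·ΣRes):
  Res_{z = \frac{4 i}{5}} g(z) = \frac{i \left(- 4 \omega - 5\right) e^{\frac{4 \omega}{5}}}{2} (pole of order 2)
  F(ω) = 2πi·ΣRes = \pi \left(4 \omega + 5\right) e^{\frac{4 \omega}{5}}

Both cases combine into a single formula in |ω|:

F(ω) = \pi \left(5 - 4 \left|{\omega}\right|\right) e^{- \frac{4 \left|{\omega}\right|}{5}}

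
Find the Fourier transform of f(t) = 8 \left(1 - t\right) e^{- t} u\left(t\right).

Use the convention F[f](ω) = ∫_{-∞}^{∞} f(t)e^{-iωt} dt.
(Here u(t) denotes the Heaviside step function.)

F(ω) = \frac{8 i \omega}{- \omega^{2} + 2 i \omega + 1}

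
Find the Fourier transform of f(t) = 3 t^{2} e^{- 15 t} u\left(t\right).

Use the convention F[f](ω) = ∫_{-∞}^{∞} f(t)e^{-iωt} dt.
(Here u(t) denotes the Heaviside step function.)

F(ω) = \frac{6}{\left(i \omega + 15\right)^{3}}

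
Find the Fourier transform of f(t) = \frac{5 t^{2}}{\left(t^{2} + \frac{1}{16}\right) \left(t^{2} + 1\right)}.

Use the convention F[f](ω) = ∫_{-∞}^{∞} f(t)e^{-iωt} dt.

F(ω) = \frac{16 \pi e^{- \left|{\omega}\right|}}{3} - \frac{4 \pi e^{- \frac{\left|{\omega}\right|}{4}}}{3}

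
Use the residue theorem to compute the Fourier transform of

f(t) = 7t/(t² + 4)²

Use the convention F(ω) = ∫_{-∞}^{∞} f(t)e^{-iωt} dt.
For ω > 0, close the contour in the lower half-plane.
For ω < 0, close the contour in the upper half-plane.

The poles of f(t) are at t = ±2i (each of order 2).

Let g(z) = f(z)e^{-iωz}; for large |z| the factor e^{-iωz} decays in the lower half-plane when ω > 0 and in the upper half-plane when ω < 0.

Case ω > 0 (lower half-plane, clockwise contour ⇒ F(ω) = -2πi·ΣRes):
  Res_{z = - 2 i} g(z) = \frac{7 \omega e^{- 2 \omega}}{8} (pole of order 2)
  F(ω) = -2πi·ΣRes = - \frac{7 i \pi \omega e^{- 2 \omega}}{4}

Case ω < 0 (upper half-plane, counterclockwise contour ⇒ F(ω) = +2πi·ΣRes):
  Res_{z = 2 i} g(z) = - \frac{7 \omega e^{2 \omega}}{8} (pole of order 2)
  F(ω) = 2πi·ΣRes = - \frac{7 i \pi \omega e^{2 \omega}}{4}

Both cases combine into a single formula in |ω|:

F(ω) = - \frac{7 i \pi \omega e^{- 2 \left|{\omega}\right|}}{4}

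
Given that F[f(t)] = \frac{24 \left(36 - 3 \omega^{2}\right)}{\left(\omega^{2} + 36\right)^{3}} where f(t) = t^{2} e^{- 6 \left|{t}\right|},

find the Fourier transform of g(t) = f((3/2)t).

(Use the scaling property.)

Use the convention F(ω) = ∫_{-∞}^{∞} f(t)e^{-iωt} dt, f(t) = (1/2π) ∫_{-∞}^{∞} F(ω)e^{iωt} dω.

F[g](ω) = \frac{243 \left(27 - \omega^{2}\right)}{\left(\omega^{2} + 81\right)^{3}}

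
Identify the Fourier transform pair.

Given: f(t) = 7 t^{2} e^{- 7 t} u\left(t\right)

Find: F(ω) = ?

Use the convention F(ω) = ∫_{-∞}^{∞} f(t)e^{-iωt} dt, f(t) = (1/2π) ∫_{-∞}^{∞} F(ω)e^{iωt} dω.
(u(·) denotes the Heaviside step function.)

F(ω) = \frac{14}{\left(i \omega + 7\right)^{3}}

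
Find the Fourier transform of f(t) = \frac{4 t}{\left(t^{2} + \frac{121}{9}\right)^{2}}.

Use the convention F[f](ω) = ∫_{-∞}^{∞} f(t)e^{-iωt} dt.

F(ω) = - \frac{6 i \pi \omega e^{- \frac{11 \left|{\omega}\right|}{3}}}{11}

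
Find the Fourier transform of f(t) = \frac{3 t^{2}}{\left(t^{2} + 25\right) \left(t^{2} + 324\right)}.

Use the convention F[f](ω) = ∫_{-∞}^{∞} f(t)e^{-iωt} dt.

F(ω) = \frac{3 \pi \left(18 - 5 e^{13 \left|{\omega}\right|}\right) e^{- 18 \left|{\omega}\right|}}{299}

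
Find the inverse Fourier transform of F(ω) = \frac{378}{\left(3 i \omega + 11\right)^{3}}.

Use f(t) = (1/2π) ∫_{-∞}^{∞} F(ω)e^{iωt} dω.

f(t) = 7 t^{2} e^{- \frac{11 t}{3}} u\left(t\right)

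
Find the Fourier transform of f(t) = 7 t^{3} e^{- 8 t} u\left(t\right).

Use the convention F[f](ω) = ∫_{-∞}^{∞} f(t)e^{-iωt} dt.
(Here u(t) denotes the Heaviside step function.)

F(ω) = \frac{42}{\left(i \omega + 8\right)^{4}}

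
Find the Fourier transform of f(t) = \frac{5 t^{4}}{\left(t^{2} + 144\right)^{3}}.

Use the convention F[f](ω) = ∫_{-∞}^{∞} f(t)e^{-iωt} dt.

F(ω) = \frac{5 \pi \left(48 \omega^{2} - 20 \left|{\omega}\right| + 1\right) e^{- 12 \left|{\omega}\right|}}{32}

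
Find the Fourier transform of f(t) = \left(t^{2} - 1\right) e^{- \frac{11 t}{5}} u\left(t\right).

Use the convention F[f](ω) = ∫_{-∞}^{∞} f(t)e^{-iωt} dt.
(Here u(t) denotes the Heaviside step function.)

F(ω) = \frac{5 \left(250 i \omega - \left(5 i \omega + 11\right)^{3} + 550\right)}{\left(5 i \omega + 11\right)^{4}}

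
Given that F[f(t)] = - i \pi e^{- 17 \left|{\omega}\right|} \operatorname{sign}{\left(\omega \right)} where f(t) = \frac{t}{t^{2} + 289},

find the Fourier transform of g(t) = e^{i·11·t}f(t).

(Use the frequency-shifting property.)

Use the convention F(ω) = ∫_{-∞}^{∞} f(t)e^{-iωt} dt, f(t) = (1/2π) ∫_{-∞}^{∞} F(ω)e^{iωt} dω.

F[g](ω) = - i \pi e^{- 17 \left|{\omega - 11}\right|} \operatorname{sign}{\left(\omega - 11 \right)}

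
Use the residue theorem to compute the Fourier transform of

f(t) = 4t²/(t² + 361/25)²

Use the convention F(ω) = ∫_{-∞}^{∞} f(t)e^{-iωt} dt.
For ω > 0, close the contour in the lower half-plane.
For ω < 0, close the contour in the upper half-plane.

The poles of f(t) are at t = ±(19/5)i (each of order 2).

Let g(z) = f(z)e^{-iωz}; for large |z| the factor e^{-iωz} decays in the lower half-plane when ω > 0 and in the upper half-plane when ω < 0.

Case ω > 0 (lower half-plane, clockwise contour ⇒ F(ω) = -2πi·ΣRes):
  Res_{z = - \frac{19 i}{5}} g(z) = i \left(\frac{5}{19} - \omega\right) e^{- \frac{19 \omega}{5}} (pole of order 2)
  F(ω) = -2πi·ΣRes = \frac{2 \pi \left(5 - 19 \omega\right) e^{- \frac{19 \omega}{5}}}{19}

Case ω < 0 (upper half-plane, counterclockwise contour ⇒ F(ω) = +2πi·ΣRes):
  Res_{z = \frac{19 i}{5}} g(z) = i \left(- \omega - \frac{5}{19}\right) e^{\frac{19 \omega}{5}} (pole of order 2)
  F(ω) = 2πi·ΣRes = \frac{2 \pi \left(19 \omega + 5\right) e^{\frac{19 \omega}{5}}}{19}

Both cases combine into a single formula in |ω|:

F(ω) = \frac{2 \pi \left(5 - 19 \left|{\omega}\right|\right) e^{- \frac{19 \left|{\omega}\right|}{5}}}{19}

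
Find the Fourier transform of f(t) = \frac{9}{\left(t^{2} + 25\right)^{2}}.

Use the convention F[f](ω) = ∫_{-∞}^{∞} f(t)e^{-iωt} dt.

F(ω) = \frac{9 \pi \left(5 \left|{\omega}\right| + 1\right) e^{- 5 \left|{\omega}\right|}}{250}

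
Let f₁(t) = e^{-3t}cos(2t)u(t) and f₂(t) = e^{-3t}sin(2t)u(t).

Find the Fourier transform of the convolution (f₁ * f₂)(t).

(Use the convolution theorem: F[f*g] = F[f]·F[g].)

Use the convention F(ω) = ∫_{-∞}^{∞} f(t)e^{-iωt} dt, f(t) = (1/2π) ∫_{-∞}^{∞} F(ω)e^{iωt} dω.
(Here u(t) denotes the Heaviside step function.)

F[f₁*f₂](ω) = \frac{2 \left(i \omega + 3\right)}{\left(\left(i \omega + 3\right)^{2} + 4\right)^{2}}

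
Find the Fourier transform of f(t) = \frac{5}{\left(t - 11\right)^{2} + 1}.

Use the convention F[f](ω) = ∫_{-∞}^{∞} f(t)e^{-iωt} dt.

F(ω) = 5 \pi e^{- 11 i \omega - \left|{\omega}\right|}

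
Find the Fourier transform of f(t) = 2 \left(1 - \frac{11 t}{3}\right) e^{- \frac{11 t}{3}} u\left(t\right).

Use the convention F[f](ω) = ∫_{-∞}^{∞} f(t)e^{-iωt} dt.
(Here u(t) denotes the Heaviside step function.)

F(ω) = \frac{18 i \omega}{- 9 \omega^{2} + 66 i \omega + 121}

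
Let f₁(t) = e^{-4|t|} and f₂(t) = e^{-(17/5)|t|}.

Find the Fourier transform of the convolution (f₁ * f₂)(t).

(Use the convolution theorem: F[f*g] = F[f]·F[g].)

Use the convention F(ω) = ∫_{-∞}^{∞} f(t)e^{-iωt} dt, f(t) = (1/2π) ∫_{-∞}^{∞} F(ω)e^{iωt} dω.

F[f₁*f₂](ω) = \frac{1360}{\left(\omega^{2} + 16\right) \left(25 \omega^{2} + 289\right)}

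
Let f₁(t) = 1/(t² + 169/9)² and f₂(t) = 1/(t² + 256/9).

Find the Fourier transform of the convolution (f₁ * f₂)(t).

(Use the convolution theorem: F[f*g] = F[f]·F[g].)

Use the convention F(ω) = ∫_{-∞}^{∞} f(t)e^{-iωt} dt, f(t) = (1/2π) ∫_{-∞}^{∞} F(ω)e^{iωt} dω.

F[f₁*f₂](ω) = \frac{27 \pi^{2} \left(13 \left|{\omega}\right| + 3\right) e^{- \frac{29 \left|{\omega}\right|}{3}}}{70304}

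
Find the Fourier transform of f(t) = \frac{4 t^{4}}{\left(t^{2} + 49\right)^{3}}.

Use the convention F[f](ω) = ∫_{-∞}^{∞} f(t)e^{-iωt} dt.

F(ω) = \frac{\pi \left(49 \omega^{2} - 35 \left|{\omega}\right| + 3\right) e^{- 7 \left|{\omega}\right|}}{14}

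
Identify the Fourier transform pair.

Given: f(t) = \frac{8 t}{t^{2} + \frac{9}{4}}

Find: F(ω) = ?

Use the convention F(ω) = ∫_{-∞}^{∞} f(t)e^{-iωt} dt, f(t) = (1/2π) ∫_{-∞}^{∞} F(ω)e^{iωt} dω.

F(ω) = - 8 i \pi e^{- \frac{3 \left|{\omega}\right|}{2}} \operatorname{sign}{\left(\omega \right)}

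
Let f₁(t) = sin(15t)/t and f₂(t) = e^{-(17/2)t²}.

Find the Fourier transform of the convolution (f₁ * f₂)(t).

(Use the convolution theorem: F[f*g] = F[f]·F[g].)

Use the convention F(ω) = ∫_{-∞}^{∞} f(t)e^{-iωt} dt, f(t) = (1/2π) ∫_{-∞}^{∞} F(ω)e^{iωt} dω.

F[f₁*f₂](ω) = \begin{cases} \frac{\sqrt{34} \pi^{\frac{3}{2}} e^{- \frac{\omega^{2}}{34}}}{17} & \text{for}\: \omega > -15 \wedge \omega < 15 \\0 & \text{otherwise} \end{cases}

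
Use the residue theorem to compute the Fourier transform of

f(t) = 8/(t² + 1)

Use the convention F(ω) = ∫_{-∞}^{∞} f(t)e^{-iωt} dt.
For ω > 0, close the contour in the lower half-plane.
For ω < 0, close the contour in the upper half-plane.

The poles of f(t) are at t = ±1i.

Let g(z) = f(z)e^{-iωz}; for large |z| the factor e^{-iωz} decays in the lower half-plane when ω > 0 and in the upper half-plane when ω < 0.

Case ω > 0 (lower half-plane, clockwise contour ⇒ F(ω) = -2πi·ΣRes):
  Res_{z = - i} g(z) = 4 i e^{- \omega}
  F(ω) = -2πi·ΣRes = 8 \pi e^{- \omega}

Case ω < 0 (upper half-plane, counterclockwise contour ⇒ F(ω) = +2πi·ΣRes):
  Res_{z = i} g(z) = - 4 i e^{\omega}
  F(ω) = 2πi·ΣRes = 8 \pi e^{\omega}

Both cases combine into a single formula in |ω|:

F(ω) = 8 \pi e^{- \left|{\omega}\right|}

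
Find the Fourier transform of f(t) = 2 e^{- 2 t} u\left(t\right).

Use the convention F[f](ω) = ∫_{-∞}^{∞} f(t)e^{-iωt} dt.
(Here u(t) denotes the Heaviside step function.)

F(ω) = \frac{2}{i \omega + 2}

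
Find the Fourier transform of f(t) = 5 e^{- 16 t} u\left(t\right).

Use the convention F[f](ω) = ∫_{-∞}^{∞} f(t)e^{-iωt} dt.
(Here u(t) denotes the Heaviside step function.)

F(ω) = \frac{5}{i \omega + 16}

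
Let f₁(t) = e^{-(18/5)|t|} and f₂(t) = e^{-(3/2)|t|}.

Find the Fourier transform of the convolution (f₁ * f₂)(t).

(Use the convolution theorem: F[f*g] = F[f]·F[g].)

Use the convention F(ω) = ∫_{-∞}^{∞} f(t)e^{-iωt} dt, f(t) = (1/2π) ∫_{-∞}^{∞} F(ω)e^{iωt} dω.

F[f₁*f₂](ω) = \frac{2160}{100 \omega^{4} + 1521 \omega^{2} + 2916}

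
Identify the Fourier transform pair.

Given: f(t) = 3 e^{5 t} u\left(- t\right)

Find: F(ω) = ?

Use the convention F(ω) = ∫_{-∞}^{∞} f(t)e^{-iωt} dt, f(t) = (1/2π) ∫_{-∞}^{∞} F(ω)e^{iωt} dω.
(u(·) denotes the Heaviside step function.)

F(ω) = - \frac{3}{i \omega - 5}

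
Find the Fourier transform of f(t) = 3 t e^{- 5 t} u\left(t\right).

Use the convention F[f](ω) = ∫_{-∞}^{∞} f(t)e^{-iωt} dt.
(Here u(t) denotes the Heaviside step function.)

F(ω) = \frac{3}{\left(i \omega + 5\right)^{2}}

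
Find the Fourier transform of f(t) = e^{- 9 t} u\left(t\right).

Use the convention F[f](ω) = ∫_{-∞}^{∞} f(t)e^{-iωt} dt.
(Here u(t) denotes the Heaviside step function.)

F(ω) = \frac{1}{i \omega + 9}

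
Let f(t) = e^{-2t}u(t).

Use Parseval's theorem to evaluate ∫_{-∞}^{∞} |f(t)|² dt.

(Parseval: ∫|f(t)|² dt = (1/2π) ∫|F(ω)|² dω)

∫|f(t)|² dt = \frac{1}{4}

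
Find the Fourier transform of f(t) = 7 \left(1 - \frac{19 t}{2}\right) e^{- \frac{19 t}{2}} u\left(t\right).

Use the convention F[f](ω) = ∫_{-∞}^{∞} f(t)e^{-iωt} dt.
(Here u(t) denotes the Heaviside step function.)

F(ω) = \frac{28 i \omega}{- 4 \omega^{2} + 76 i \omega + 361}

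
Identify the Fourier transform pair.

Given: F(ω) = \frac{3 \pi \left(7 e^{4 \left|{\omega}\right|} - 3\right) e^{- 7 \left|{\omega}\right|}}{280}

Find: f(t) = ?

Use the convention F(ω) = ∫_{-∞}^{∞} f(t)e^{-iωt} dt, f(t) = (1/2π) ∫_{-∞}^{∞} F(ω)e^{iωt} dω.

f(t) = \frac{9}{\left(t^{2} + 9\right) \left(t^{2} + 49\right)}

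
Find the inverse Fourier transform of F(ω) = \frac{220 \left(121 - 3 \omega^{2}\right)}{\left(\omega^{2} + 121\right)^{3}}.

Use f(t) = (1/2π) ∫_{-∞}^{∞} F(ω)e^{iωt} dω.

f(t) = 5 t^{2} e^{- 11 \left|{t}\right|}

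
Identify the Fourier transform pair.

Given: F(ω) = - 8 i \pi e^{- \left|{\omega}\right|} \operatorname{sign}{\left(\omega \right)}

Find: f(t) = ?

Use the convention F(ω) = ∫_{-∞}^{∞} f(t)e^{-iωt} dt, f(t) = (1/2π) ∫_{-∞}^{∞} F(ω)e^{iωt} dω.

f(t) = \frac{8 t}{t^{2} + 1}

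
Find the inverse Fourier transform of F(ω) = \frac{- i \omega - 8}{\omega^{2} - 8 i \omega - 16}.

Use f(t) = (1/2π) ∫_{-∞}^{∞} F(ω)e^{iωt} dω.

f(t) = \left(4 t + 1\right) e^{- 4 t} u\left(t\right)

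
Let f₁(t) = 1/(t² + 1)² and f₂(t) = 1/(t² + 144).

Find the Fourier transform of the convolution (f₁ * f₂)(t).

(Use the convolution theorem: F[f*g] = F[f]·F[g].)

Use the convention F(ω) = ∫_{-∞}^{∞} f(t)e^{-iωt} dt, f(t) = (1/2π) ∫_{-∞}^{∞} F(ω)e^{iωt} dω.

F[f₁*f₂](ω) = \frac{\pi^{2} \left(\left|{\omega}\right| + 1\right) e^{- 13 \left|{\omega}\right|}}{24}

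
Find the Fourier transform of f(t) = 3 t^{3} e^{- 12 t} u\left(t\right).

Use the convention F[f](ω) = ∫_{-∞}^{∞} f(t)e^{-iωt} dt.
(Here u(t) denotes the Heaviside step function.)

F(ω) = \frac{18}{\left(i \omega + 12\right)^{4}}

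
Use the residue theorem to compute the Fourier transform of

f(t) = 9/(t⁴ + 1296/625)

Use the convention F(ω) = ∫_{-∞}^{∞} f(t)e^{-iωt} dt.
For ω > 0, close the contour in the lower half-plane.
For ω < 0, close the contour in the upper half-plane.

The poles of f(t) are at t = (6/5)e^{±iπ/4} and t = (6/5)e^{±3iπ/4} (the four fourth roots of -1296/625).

Let g(z) = f(z)e^{-iωz}; for large |z| the factor e^{-iωz} decays in the lower half-plane when ω > 0 and in the upper half-plane when ω < 0.

Case ω > 0 (lower half-plane, clockwise contour ⇒ F(ω) = -2πi·ΣRes):
  Res_{z = - \frac{3 \sqrt{2}}{5} - \frac{3 \sqrt{2} i}{5}} g(z) = \frac{125 \sqrt{2} i \left(1 - i\right) e^{\frac{3 \sqrt{2} \omega \left(-1 + i\right)}{5}}}{192}
  Res_{z = \frac{3 \sqrt{2}}{5} - \frac{3 \sqrt{2} i}{5}} g(z) = \frac{125 \sqrt{2} i \left(1 + i\right) e^{- \frac{3 \sqrt{2} \omega \left(1 + i\right)}{5}}}{192}
  F(ω) = -2πi·ΣRes = \frac{125 \sqrt{2} \pi \left(1 - i\right) \left(e^{\frac{6 \sqrt{2} i \omega}{5}} + i\right) e^{- \frac{3 \sqrt{2} \omega \left(1 + i\right)}{5}}}{96} = \frac{125 \pi e^{- \frac{3 \sqrt{2} \omega}{5}} \sin{\left(\frac{3 \sqrt{2} \omega}{5} + \frac{\pi}{4} \right)}}{24}

Case ω < 0 (upper half-plane, counterclockwise contour ⇒ F(ω) = +2πi·ΣRes):
  Res_{z = \frac{3 \sqrt{2}}{5} + \frac{3 \sqrt{2} i}{5}} g(z) = \frac{125 \sqrt{2} i \left(-1 + i\right) e^{\frac{3 \sqrt{2} \omega \left(1 - i\right)}{5}}}{192}
  Res_{z = - \frac{3 \sqrt{2}}{5} + \frac{3 \sqrt{2} i}{5}} g(z) = \frac{125 \sqrt{2} \left(1 - i\right) e^{\frac{3 \sqrt{2} \omega \left(1 + i\right)}{5}}}{192}
  F(ω) = 2πi·ΣRes = - \frac{125 \sqrt{2} i \pi \left(i \left(1 - i\right) e^{\frac{3 \sqrt{2} \omega \left(1 - i\right)}{5}} - \left(1 - i\right) e^{\frac{3 \sqrt{2} \omega \left(1 + i\right)}{5}}\right)}{96} = \frac{125 \pi e^{\frac{3 \sqrt{2} \omega}{5}} \cos{\left(\frac{3 \sqrt{2} \omega}{5} + \frac{\pi}{4} \right)}}{24}

Both cases combine into a single formula in |ω|:

F(ω) = \frac{125 \pi e^{- \frac{3 \sqrt{2} \left|{\omega}\right|}{5}} \sin{\left(\frac{3 \sqrt{2} \left|{\omega}\right|}{5} + \frac{\pi}{4} \right)}}{24}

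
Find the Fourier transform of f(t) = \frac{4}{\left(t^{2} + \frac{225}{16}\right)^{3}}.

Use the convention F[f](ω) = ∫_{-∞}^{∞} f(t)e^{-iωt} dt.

F(ω) = \frac{32 \pi \left(75 \omega^{2} + 60 \left|{\omega}\right| + 16\right) e^{- \frac{15 \left|{\omega}\right|}{4}}}{253125}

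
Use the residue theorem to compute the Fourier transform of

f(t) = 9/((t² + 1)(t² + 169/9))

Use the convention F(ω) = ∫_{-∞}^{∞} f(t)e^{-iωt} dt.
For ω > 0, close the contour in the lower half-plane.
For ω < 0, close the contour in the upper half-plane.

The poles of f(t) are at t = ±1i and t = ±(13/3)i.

Let g(z) = f(z)e^{-iωz}; for large |z| the factor e^{-iωz} decays in the lower half-plane when ω > 0 and in the upper half-plane when ω < 0.

Case ω > 0 (lower half-plane, clockwise contour ⇒ F(ω) = -2πi·ΣRes):
  Res_{z = - i} g(z) = \frac{81 i e^{- \omega}}{320}
  Res_{z = - \frac{13 i}{3}} g(z) = - \frac{243 i e^{- \frac{13 \omega}{3}}}{4160}
  F(ω) = -2πi·ΣRes = \frac{81 \pi e^{- \omega}}{160} - \frac{243 \pi e^{- \frac{13 \omega}{3}}}{2080}

Case ω < 0 (upper half-plane, counterclockwise contour ⇒ F(ω) = +2πi·ΣRes):
  Res_{z = i} g(z) = - \frac{81 i e^{\omega}}{320}
  Res_{z = \frac{13 i}{3}} g(z) = \frac{243 i e^{\frac{13 \omega}{3}}}{4160}
  F(ω) = 2πi·ΣRes = \frac{81 \pi \left(- 3 e^{\frac{13 \omega}{3}} + 13 e^{\omega}\right)}{2080}

Both cases combine into a single formula in |ω|:

F(ω) = \frac{81 \pi e^{- \left|{\omega}\right|}}{160} - \frac{243 \pi e^{- \frac{13 \left|{\omega}\right|}{3}}}{2080}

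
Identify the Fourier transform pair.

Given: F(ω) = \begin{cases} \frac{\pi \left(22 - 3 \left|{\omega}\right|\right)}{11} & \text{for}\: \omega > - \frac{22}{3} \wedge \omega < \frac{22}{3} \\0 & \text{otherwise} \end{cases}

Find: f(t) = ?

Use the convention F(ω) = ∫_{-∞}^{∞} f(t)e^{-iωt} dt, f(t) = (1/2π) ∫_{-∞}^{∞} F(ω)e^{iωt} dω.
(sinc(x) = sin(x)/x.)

f(t) = \frac{22 \operatorname{sinc}^{2}{\left(\frac{11 t}{3} \right)}}{3}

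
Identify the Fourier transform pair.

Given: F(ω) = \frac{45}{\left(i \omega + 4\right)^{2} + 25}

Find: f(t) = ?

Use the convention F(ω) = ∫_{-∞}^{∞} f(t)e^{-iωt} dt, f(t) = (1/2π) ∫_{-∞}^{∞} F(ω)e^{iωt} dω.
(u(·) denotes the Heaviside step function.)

f(t) = 9 e^{- 4 t} \sin{\left(5 t \right)} u\left(t\right)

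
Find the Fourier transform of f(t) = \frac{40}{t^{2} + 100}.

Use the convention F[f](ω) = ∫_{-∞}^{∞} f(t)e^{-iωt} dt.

F(ω) = 4 \pi e^{- 10 \left|{\omega}\right|}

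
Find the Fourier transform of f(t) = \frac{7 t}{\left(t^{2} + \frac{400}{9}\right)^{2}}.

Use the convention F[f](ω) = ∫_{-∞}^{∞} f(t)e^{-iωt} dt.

F(ω) = - \frac{21 i \pi \omega e^{- \frac{20 \left|{\omega}\right|}{3}}}{40}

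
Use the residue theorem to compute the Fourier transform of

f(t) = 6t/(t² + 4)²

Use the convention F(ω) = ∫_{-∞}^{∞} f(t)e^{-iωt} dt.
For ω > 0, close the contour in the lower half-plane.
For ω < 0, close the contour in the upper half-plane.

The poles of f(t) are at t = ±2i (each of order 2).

Let g(z) = f(z)e^{-iωz}; for large |z| the factor e^{-iωz} decays in the lower half-plane when ω > 0 and in the upper half-plane when ω < 0.

Case ω > 0 (lower half-plane, clockwise contour ⇒ F(ω) = -2πi·ΣRes):
  Res_{z = - 2 i} g(z) = \frac{3 \omega e^{- 2 \omega}}{4} (pole of order 2)
  F(ω) = -2πi·ΣRes = - \frac{3 i \pi \omega e^{- 2 \omega}}{2}

Case ω < 0 (upper half-plane, counterclockwise contour ⇒ F(ω) = +2πi·ΣRes):
  Res_{z = 2 i} g(z) = - \frac{3 \omega e^{2 \omega}}{4} (pole of order 2)
  F(ω) = 2πi·ΣRes = - \frac{3 i \pi \omega e^{2 \omega}}{2}

Both cases combine into a single formula in |ω|:

F(ω) = - \frac{3 i \pi \omega e^{- 2 \left|{\omega}\right|}}{2}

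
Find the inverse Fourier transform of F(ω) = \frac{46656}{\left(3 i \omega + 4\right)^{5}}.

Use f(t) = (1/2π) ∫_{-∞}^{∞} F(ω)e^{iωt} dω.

f(t) = 8 t^{4} e^{- \frac{4 t}{3}} u\left(t\right)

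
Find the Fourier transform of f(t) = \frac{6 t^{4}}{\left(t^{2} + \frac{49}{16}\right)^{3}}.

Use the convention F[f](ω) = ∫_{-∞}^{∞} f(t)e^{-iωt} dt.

F(ω) = \frac{3 \pi \left(49 \omega^{2} - 140 \left|{\omega}\right| + 48\right) e^{- \frac{7 \left|{\omega}\right|}{4}}}{112}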